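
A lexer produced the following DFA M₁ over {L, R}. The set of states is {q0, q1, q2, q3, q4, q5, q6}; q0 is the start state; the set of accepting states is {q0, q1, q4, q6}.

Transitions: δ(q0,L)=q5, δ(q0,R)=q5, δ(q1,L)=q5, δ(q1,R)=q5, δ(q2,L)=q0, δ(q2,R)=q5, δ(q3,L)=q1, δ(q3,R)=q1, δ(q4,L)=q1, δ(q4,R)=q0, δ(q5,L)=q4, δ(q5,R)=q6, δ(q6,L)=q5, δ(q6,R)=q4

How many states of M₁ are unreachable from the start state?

BFS from q0 reaches {q0, q1, q4, q5, q6}; the 2 state(s) q2, q3 are never visited.

2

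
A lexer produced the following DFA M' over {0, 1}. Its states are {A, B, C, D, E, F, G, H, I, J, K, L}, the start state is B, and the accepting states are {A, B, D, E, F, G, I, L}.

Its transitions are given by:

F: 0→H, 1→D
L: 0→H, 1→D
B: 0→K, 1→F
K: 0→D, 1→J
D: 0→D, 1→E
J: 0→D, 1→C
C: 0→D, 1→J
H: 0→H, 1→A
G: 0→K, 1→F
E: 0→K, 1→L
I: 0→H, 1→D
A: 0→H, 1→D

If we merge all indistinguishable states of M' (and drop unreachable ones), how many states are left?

5

Reachable states from the start: {A,B,C,D,E,F,H,J,K,L}. Unreachable: {G,I} — drop them.
Start with accepting vs non-accepting: {A,B,D,E,F,L} | {C,H,J,K}.
On input 0, block {A,B,D,E,F,L} splits into {A,B,E,F,L} and {D}.
Refine {A,B,E,F,L} on symbol 1: members go to different blocks, giving {A,F,L} and {B,E}.
On input 0, block {C,H,J,K} splits into {C,J,K} and {H}.
The partition is now stable with 5 blocks: {A,F,L} | {C,J,K} | {D} | {B,E} | {H}.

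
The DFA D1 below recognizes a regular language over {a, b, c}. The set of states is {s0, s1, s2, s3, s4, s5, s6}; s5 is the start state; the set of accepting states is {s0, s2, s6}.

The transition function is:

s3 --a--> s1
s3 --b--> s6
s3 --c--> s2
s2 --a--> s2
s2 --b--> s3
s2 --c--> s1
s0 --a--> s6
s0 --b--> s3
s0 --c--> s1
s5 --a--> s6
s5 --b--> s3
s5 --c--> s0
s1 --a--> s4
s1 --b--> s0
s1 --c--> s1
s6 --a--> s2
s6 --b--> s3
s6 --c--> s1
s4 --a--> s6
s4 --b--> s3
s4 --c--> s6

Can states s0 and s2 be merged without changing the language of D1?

Every state is reachable, so we keep all 7.
P0 = {s0,s2,s6} | {s1,s3,s4,s5}.
Split {s1,s3,s4,s5} by δ(·,a) → {s1,s3} and {s4,s5}.
On input a, block {s1,s3} splits into {s1} and {s3}.
No further refinement is possible. Final partition (4 blocks): {s0,s2,s6} | {s1} | {s4,s5} | {s3}.
s0 and s2 lie in the same block of the stable partition, so they are equivalent — no string distinguishes them.

Yes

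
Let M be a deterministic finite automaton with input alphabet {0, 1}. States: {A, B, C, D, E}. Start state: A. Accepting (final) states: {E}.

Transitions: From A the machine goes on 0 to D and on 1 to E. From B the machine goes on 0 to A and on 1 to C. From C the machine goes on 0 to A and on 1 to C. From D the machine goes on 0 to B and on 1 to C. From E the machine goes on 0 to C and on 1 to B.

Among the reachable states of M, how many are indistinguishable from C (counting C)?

All states are reachable from the start state.
Initial partition by acceptance: {E} | {A,B,C,D}.
Refine {A,B,C,D} on symbol 1: members go to different blocks, giving {B,C,D} and {A}.
On input 0, block {B,C,D} splits into {B,C} and {D}.
No further refinement is possible. Final partition (4 blocks): {E} | {B,C} | {A} | {D}.
The equivalence class containing C is {B,C}, of size 2.

2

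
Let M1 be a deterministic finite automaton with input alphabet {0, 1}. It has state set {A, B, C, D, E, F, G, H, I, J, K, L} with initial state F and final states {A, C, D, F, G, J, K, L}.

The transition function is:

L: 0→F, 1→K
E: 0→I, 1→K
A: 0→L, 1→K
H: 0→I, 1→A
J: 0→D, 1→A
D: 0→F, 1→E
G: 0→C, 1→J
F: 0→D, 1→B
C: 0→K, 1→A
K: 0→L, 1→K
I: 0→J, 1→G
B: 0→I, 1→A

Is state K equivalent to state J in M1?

No

First remove the unreachable states {H}; 11 states remain.
Start with accepting vs non-accepting: {A,C,D,F,G,J,K,L} | {B,E,I}.
Refine {A,C,D,F,G,J,K,L} on symbol 1: members go to different blocks, giving {A,C,G,J,K,L} and {D,F}.
On input 0, block {A,C,G,J,K,L} splits into {A,C,G,K} and {J,L}.
On input 0, block {A,C,G,K} splits into {A,K} and {C,G}.
Refine {B,E,I} on symbol 0: members go to different blocks, giving {B,E} and {I}.
Split {C,G} by δ(·,0) → {C} and {G}.
No further refinement is possible. Final partition (7 blocks): {A,K} | {B,E} | {D,F} | {J,L} | {C} | {I} | {G}.
K and J end up in different blocks, so they are distinguishable. For instance, the string '01' is accepted from only K.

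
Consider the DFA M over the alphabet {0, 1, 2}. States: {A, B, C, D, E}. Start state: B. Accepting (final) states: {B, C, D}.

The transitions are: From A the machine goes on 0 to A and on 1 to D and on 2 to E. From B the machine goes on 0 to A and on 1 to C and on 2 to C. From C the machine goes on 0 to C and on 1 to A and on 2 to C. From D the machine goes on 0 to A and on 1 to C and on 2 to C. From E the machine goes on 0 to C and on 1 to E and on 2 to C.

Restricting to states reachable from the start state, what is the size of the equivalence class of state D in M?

2

P0 = {B,C,D} | {A,E}.
Split {B,C,D} by δ(·,0) → {B,D} and {C}.
Refine {A,E} on symbol 0: members go to different blocks, giving {A} and {E}.
Stable partition: {B,D} | {A} | {C} | {E} — 4 equivalence classes.
The equivalence class containing D is {B,D}, of size 2.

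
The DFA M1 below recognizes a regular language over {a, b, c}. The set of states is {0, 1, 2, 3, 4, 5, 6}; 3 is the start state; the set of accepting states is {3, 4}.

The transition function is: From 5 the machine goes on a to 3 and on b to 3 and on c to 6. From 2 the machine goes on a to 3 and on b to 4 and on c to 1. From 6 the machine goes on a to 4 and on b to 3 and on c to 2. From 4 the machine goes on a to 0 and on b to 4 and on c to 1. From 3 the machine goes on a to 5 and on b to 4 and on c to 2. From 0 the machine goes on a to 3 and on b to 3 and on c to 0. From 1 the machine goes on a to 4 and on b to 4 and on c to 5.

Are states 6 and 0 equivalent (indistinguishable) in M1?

Start with accepting vs non-accepting: {3,4} | {0,1,2,5,6}.
No further refinement is possible. Final partition (2 blocks): {3,4} | {0,1,2,5,6}.
6 and 0 lie in the same block of the stable partition, so they are equivalent — no string distinguishes them.

Yes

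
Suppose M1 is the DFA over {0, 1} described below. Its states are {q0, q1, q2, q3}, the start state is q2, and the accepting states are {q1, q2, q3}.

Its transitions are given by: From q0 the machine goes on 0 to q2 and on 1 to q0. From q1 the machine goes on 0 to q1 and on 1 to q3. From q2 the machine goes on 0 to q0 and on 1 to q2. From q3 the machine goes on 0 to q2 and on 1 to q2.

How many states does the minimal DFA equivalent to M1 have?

2

States {q1,q3} cannot be reached from the start state, so discard them.
P0 = {q2} | {q0}.
The partition is now stable with 2 blocks: {q2} | {q0}.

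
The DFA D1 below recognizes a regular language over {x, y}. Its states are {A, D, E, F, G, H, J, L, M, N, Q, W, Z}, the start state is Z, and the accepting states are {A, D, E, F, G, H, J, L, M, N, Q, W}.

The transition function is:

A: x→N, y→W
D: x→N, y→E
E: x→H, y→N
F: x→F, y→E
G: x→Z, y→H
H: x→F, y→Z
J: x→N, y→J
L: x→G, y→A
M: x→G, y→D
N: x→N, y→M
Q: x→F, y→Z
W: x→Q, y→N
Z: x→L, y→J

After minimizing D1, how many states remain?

Every state is reachable, so we keep all 13.
Start with accepting vs non-accepting: {A,D,E,F,G,H,J,L,M,N,Q,W} | {Z}.
On input x, block {A,D,E,F,G,H,J,L,M,N,Q,W} splits into {A,D,E,F,H,J,L,M,N,Q,W} and {G}.
On input x, block {A,D,E,F,H,J,L,M,N,Q,W} splits into {A,D,E,F,H,J,N,Q,W} and {L,M}.
On input y, block {A,D,E,F,H,J,N,Q,W} splits into {A,D,E,F,J,W} and {H,Q} and {N}.
Refine {A,D,E,F,J,W} on symbol x: members go to different blocks, giving {A,D,J} and {E,W} and {F}.
Refine {A,D,J} on symbol y: members go to different blocks, giving {A,D} and {J}.
No further refinement is possible. Final partition (9 blocks): {A,D} | {Z} | {G} | {L,M} | {H,Q} | {N} | {E,W} | {F} | {J}.

9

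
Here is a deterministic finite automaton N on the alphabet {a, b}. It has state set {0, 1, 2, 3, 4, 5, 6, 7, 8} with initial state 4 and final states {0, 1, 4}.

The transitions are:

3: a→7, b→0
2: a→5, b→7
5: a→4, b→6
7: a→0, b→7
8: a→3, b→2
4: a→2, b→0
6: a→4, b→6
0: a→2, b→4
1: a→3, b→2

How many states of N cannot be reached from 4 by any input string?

3

Starting at 4 and following transitions, the reachable set is {0, 2, 4, 5, 6, 7}. That leaves 1, 3, 8 unreachable — 3 in total.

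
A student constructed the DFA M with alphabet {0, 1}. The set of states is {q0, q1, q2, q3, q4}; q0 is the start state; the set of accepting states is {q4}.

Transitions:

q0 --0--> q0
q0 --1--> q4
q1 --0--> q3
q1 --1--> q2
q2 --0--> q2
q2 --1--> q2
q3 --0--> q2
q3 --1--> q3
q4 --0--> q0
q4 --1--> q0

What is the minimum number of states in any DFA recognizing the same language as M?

Reachable states from the start: {q0,q4}. Unreachable: {q1,q2,q3} — drop them.
Initial partition by acceptance: {q4} | {q0}.
No further refinement is possible. Final partition (2 blocks): {q4} | {q0}.

2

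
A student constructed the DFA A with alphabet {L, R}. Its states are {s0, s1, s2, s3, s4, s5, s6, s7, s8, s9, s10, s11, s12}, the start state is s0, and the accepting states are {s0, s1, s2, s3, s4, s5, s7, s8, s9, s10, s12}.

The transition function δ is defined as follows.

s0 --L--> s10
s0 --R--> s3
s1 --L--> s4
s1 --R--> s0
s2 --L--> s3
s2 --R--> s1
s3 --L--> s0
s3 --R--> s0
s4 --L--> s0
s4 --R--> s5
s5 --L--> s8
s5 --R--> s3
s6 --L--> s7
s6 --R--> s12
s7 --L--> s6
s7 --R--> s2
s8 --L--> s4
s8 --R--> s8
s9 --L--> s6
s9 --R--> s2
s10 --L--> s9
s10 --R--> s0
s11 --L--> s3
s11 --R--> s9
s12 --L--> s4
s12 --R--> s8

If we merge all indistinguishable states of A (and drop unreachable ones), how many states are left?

10

First remove the unreachable states {s11}; 12 states remain.
Start with accepting vs non-accepting: {s0,s1,s2,s3,s4,s5,s7,s8,s9,s10,s12} | {s6}.
Split {s0,s1,s2,s3,s4,s5,s7,s8,s9,s10,s12} by δ(·,L) → {s0,s1,s2,s3,s4,s5,s8,s10,s12} and {s7,s9}.
On input L, block {s0,s1,s2,s3,s4,s5,s8,s10,s12} splits into {s0,s1,s2,s3,s4,s5,s8,s12} and {s10}.
Split {s0,s1,s2,s3,s4,s5,s8,s12} by δ(·,L) → {s1,s2,s3,s4,s5,s8,s12} and {s0}.
Refine {s1,s2,s3,s4,s5,s8,s12} on symbol L: members go to different blocks, giving {s1,s2,s5,s8,s12} and {s3,s4}.
On input L, block {s1,s2,s5,s8,s12} splits into {s1,s2,s8,s12} and {s5}.
On input R, block {s1,s2,s8,s12} splits into {s2,s8,s12} and {s1}.
Refine {s2,s8,s12} on symbol R: members go to different blocks, giving {s8,s12} and {s2}.
On input R, block {s3,s4} splits into {s3} and {s4}.
The partition is now stable with 10 blocks: {s8,s12} | {s6} | {s7,s9} | {s10} | {s0} | {s3} | {s5} | {s1} | {s2} | {s4}.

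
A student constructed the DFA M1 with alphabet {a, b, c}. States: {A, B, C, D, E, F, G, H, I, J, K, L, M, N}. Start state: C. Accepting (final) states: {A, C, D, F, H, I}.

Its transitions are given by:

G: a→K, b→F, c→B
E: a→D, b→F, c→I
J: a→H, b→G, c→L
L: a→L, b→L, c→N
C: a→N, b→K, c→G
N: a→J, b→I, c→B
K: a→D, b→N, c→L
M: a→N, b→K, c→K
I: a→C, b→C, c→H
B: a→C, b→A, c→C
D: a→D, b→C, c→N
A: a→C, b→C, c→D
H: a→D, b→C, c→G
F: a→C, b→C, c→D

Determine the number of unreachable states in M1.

2

BFS from C reaches {A, B, C, D, F, G, H, I, J, K, L, N}; the 2 state(s) E, M are never visited.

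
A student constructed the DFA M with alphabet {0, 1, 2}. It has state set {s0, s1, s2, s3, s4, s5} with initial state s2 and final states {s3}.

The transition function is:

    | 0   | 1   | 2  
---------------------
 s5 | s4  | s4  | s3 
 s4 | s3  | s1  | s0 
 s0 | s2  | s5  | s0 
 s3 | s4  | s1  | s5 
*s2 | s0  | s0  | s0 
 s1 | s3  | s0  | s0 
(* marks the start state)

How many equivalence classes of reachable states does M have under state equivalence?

Every state is reachable, so we keep all 6.
P0 = {s3} | {s0,s1,s2,s4,s5}.
Refine {s0,s1,s2,s4,s5} on symbol 0: members go to different blocks, giving {s0,s2,s5} and {s1,s4}.
Refine {s0,s2,s5} on symbol 0: members go to different blocks, giving {s0,s2} and {s5}.
Split {s0,s2} by δ(·,1) → {s0} and {s2}.
Refine {s1,s4} on symbol 1: members go to different blocks, giving {s1} and {s4}.
No further refinement is possible. Final partition (6 blocks): {s3} | {s0} | {s1} | {s5} | {s2} | {s4}.

6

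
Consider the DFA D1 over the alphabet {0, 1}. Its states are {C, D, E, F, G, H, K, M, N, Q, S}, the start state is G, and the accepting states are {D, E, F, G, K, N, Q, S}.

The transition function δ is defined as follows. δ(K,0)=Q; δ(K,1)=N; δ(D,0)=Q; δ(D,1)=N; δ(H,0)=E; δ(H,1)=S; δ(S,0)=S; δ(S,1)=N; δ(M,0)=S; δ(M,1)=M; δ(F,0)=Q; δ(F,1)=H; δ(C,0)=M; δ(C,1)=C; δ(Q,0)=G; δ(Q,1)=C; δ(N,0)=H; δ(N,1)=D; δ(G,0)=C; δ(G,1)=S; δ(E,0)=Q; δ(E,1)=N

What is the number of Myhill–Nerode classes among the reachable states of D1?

8

First remove the unreachable states {F,K}; 9 states remain.
Initial partition by acceptance: {D,E,G,N,Q,S} | {C,H,M}.
Refine {D,E,G,N,Q,S} on symbol 0: members go to different blocks, giving {D,E,Q,S} and {G,N}.
Refine {D,E,Q,S} on symbol 0: members go to different blocks, giving {D,E,S} and {Q}.
On input 0, block {D,E,S} splits into {D,E} and {S}.
On input 0, block {C,H,M} splits into {C} and {H} and {M}.
Refine {G,N} on symbol 0: members go to different blocks, giving {G} and {N}.
Stable partition: {D,E} | {C} | {G} | {Q} | {S} | {H} | {M} | {N} — 8 equivalence classes.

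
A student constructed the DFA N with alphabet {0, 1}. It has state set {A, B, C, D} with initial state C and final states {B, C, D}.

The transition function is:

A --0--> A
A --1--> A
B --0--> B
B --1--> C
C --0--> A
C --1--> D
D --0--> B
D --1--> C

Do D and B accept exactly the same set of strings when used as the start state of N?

Yes

Start with accepting vs non-accepting: {B,C,D} | {A}.
Split {B,C,D} by δ(·,0) → {B,D} and {C}.
No further refinement is possible. Final partition (3 blocks): {B,D} | {A} | {C}.
D and B lie in the same block of the stable partition, so they are equivalent — no string distinguishes them.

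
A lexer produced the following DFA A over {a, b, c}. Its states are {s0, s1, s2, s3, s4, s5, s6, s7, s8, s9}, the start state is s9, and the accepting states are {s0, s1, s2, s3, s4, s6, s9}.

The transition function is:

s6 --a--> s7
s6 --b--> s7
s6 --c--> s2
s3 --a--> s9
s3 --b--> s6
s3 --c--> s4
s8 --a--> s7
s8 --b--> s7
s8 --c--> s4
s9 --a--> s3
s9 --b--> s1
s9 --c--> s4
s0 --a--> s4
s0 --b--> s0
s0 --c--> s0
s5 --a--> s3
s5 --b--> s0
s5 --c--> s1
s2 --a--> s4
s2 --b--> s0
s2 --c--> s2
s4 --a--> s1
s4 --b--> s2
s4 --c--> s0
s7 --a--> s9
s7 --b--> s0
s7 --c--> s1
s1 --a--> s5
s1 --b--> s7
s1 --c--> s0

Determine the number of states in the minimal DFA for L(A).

5

States {s8} cannot be reached from the start state, so discard them.
Initial partition by acceptance: {s0,s1,s2,s3,s4,s6,s9} | {s5,s7}.
Split {s0,s1,s2,s3,s4,s6,s9} by δ(·,a) → {s0,s2,s3,s4,s9} and {s1,s6}.
On input a, block {s0,s2,s3,s4,s9} splits into {s0,s2,s3,s9} and {s4}.
Split {s0,s2,s3,s9} by δ(·,a) → {s0,s2} and {s3,s9}.
No further refinement is possible. Final partition (5 blocks): {s0,s2} | {s5,s7} | {s1,s6} | {s4} | {s3,s9}.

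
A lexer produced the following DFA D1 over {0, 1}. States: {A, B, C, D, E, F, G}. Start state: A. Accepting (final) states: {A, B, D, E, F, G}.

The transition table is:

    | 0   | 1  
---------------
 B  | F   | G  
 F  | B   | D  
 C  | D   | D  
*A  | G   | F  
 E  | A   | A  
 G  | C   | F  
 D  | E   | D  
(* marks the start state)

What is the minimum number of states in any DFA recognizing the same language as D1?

7

Every state is reachable, so we keep all 7.
Start with accepting vs non-accepting: {A,B,D,E,F,G} | {C}.
On input 0, block {A,B,D,E,F,G} splits into {A,B,D,E,F} and {G}.
On input 0, block {A,B,D,E,F} splits into {B,D,E,F} and {A}.
Refine {B,D,E,F} on symbol 0: members go to different blocks, giving {B,D,F} and {E}.
Split {B,D,F} by δ(·,0) → {B,F} and {D}.
On input 1, block {B,F} splits into {B} and {F}.
No further refinement is possible. Final partition (7 blocks): {B} | {C} | {G} | {A} | {E} | {D} | {F}.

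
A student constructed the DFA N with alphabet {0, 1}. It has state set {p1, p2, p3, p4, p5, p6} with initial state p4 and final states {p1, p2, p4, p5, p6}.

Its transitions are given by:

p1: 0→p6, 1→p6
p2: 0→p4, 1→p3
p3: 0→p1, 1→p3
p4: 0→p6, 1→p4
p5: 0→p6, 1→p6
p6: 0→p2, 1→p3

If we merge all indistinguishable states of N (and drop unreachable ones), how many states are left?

First remove the unreachable states {p5}; 5 states remain.
Start with accepting vs non-accepting: {p1,p2,p4,p6} | {p3}.
On input 1, block {p1,p2,p4,p6} splits into {p1,p4} and {p2,p6}.
On input 1, block {p1,p4} splits into {p1} and {p4}.
Split {p2,p6} by δ(·,0) → {p2} and {p6}.
The partition is now stable with 5 blocks: {p1} | {p3} | {p2} | {p4} | {p6}.

5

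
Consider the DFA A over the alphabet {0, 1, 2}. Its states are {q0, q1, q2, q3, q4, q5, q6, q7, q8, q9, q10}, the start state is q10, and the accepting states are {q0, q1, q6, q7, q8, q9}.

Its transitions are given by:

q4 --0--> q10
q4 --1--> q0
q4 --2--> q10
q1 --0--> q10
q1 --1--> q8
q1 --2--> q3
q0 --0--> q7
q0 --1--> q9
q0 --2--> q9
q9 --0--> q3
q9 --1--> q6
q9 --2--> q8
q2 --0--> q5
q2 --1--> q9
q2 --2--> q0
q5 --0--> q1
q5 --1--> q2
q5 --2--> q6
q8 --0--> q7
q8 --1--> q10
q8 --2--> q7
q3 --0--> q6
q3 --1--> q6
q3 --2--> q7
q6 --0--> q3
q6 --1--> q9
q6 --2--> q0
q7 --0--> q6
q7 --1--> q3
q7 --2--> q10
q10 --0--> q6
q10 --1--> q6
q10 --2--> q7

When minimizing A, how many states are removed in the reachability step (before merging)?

BFS from q10 reaches {q0, q3, q6, q7, q8, q9, q10}; the 4 state(s) q1, q2, q4, q5 are never visited.

4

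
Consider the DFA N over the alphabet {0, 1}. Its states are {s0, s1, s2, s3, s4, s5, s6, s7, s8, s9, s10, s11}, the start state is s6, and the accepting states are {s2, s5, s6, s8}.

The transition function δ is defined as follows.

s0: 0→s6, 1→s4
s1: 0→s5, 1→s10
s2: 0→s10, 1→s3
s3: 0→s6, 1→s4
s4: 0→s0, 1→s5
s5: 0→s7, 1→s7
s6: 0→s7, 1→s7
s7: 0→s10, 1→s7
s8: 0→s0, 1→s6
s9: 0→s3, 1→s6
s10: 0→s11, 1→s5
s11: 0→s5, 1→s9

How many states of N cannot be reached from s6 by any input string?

3

Starting at s6 and following transitions, the reachable set is {s0, s3, s4, s5, s6, s7, s9, s10, s11}. That leaves s1, s2, s8 unreachable — 3 in total.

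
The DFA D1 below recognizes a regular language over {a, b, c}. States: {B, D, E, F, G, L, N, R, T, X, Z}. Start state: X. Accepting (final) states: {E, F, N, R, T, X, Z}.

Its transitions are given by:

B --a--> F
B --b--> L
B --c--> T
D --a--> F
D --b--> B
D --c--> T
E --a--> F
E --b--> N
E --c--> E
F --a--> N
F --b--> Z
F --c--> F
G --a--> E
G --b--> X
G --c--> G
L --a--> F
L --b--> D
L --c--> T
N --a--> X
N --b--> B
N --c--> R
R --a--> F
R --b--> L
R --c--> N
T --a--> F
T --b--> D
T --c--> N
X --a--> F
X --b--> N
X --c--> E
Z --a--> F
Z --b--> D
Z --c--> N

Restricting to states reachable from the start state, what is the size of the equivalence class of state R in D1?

First remove the unreachable states {G}; 10 states remain.
Initial partition by acceptance: {E,F,N,R,T,X,Z} | {B,D,L}.
On input b, block {E,F,N,R,T,X,Z} splits into {N,R,T,Z} and {E,F,X}.
Refine {E,F,X} on symbol a: members go to different blocks, giving {E,X} and {F}.
Split {N,R,T,Z} by δ(·,a) → {R,T,Z} and {N}.
The partition is now stable with 5 blocks: {R,T,Z} | {B,D,L} | {E,X} | {F} | {N}.
State R belongs to the block {R,T,Z}, which has 3 states.

3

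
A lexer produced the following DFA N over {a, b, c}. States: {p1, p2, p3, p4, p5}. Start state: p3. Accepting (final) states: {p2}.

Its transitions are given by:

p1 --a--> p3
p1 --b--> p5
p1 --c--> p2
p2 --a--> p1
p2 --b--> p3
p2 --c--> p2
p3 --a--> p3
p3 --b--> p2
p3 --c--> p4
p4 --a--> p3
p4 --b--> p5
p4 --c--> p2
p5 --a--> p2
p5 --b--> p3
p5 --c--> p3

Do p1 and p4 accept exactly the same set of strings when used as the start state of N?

Initial partition by acceptance: {p2} | {p1,p3,p4,p5}.
Split {p1,p3,p4,p5} by δ(·,a) → {p1,p3,p4} and {p5}.
Refine {p1,p3,p4} on symbol b: members go to different blocks, giving {p1,p4} and {p3}.
No further refinement is possible. Final partition (4 blocks): {p2} | {p1,p4} | {p5} | {p3}.
p1 and p4 lie in the same block of the stable partition, so they are equivalent — no string distinguishes them.

Yes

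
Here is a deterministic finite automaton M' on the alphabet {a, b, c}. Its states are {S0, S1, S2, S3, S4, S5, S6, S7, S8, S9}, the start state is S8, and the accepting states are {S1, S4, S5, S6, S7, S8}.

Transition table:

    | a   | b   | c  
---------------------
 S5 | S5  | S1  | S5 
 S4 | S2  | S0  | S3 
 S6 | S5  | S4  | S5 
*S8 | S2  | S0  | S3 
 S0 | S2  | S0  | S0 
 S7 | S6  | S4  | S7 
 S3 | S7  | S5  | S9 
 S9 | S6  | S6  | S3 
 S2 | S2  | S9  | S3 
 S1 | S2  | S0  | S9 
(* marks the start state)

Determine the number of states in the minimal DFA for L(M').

Initial partition by acceptance: {S1,S4,S5,S6,S7,S8} | {S0,S2,S3,S9}.
On input a, block {S1,S4,S5,S6,S7,S8} splits into {S1,S4,S8} and {S5,S6,S7}.
On input a, block {S0,S2,S3,S9} splits into {S0,S2} and {S3,S9}.
Refine {S0,S2} on symbol b: members go to different blocks, giving {S0} and {S2}.
The partition is now stable with 5 blocks: {S1,S4,S8} | {S0} | {S5,S6,S7} | {S3,S9} | {S2}.

5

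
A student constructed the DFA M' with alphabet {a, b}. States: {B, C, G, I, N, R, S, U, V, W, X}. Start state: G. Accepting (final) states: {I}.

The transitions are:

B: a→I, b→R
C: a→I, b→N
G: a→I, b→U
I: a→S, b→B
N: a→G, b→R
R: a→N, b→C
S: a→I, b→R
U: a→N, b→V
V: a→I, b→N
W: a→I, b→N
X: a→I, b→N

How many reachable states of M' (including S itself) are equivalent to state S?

States {W,X} cannot be reached from the start state, so discard them.
P0 = {I} | {B,C,G,N,R,S,U,V}.
Refine {B,C,G,N,R,S,U,V} on symbol a: members go to different blocks, giving {B,C,G,S,V} and {N,R,U}.
On input a, block {N,R,U} splits into {R,U} and {N}.
Refine {B,C,G,S,V} on symbol b: members go to different blocks, giving {B,G,S} and {C,V}.
The partition is now stable with 5 blocks: {I} | {B,G,S} | {R,U} | {N} | {C,V}.
The equivalence class containing S is {B,G,S}, of size 3.

3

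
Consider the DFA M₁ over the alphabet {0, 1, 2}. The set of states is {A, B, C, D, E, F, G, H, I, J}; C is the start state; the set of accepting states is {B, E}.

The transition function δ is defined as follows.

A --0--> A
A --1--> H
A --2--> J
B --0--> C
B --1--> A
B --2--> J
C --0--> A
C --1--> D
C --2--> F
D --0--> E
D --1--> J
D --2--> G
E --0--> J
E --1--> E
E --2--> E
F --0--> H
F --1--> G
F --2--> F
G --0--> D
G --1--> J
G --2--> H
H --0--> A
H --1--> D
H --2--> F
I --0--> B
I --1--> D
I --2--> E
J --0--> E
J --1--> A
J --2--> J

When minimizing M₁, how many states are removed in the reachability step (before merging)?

BFS from C reaches {A, C, D, E, F, G, H, J}; the 2 state(s) B, I are never visited.

2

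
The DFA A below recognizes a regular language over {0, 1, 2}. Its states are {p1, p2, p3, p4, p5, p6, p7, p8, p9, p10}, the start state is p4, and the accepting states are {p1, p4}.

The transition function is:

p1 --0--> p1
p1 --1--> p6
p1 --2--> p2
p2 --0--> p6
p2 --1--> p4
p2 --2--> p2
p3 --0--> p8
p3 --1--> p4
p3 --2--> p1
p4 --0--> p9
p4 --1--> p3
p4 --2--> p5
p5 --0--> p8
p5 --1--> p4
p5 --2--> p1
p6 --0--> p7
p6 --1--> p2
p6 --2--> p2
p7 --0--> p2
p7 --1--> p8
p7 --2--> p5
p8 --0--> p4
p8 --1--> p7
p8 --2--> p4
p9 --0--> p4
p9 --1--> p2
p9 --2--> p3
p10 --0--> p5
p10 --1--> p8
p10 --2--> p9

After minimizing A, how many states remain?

8

First remove the unreachable states {p10}; 9 states remain.
Initial partition by acceptance: {p1,p4} | {p2,p3,p5,p6,p7,p8,p9}.
On input 0, block {p1,p4} splits into {p1} and {p4}.
Refine {p2,p3,p5,p6,p7,p8,p9} on symbol 0: members go to different blocks, giving {p2,p3,p5,p6,p7} and {p8,p9}.
Refine {p2,p3,p5,p6,p7} on symbol 0: members go to different blocks, giving {p2,p6,p7} and {p3,p5}.
Split {p2,p6,p7} by δ(·,1) → {p2} and {p6} and {p7}.
Split {p8,p9} by δ(·,1) → {p8} and {p9}.
Stable partition: {p1} | {p2} | {p4} | {p8} | {p3,p5} | {p6} | {p7} | {p9} — 8 equivalence classes.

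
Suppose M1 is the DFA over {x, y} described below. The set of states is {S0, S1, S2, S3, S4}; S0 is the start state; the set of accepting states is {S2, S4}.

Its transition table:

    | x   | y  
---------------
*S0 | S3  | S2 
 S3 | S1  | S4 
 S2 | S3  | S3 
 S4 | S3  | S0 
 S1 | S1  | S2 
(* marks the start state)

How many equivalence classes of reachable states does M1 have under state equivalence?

Initial partition by acceptance: {S2,S4} | {S0,S1,S3}.
No further refinement is possible. Final partition (2 blocks): {S2,S4} | {S0,S1,S3}.

2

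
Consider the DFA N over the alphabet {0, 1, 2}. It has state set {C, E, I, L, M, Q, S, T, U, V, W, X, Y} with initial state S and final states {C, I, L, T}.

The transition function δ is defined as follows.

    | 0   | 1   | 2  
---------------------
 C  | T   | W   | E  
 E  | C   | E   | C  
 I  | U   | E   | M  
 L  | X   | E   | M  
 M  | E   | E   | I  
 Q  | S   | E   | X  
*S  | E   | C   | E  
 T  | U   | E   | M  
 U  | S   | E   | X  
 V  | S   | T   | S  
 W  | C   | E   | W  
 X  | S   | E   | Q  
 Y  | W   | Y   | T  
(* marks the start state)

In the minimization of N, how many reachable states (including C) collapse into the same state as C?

1

States {L,V,Y} cannot be reached from the start state, so discard them.
P0 = {C,I,T} | {E,M,Q,S,U,W,X}.
Split {C,I,T} by δ(·,0) → {I,T} and {C}.
Refine {E,M,Q,S,U,W,X} on symbol 0: members go to different blocks, giving {M,Q,S,U,X} and {E,W}.
Split {M,Q,S,U,X} by δ(·,0) → {Q,U,X} and {M,S}.
Refine {E,W} on symbol 2: members go to different blocks, giving {W} and {E}.
On input 1, block {M,S} splits into {M} and {S}.
Stable partition: {I,T} | {Q,U,X} | {C} | {W} | {M} | {E} | {S} — 7 equivalence classes.
State C belongs to the block {C}, which has 1 states.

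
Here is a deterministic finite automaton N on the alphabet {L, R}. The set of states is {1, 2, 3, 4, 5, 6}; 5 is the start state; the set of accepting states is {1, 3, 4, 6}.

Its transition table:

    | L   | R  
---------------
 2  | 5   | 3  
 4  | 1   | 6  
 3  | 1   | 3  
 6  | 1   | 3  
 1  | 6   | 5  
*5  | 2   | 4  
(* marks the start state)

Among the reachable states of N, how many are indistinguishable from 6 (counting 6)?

Every state is reachable, so we keep all 6.
P0 = {1,3,4,6} | {2,5}.
Refine {1,3,4,6} on symbol R: members go to different blocks, giving {3,4,6} and {1}.
Stable partition: {3,4,6} | {2,5} | {1} — 3 equivalence classes.
The equivalence class containing 6 is {3,4,6}, of size 3.

3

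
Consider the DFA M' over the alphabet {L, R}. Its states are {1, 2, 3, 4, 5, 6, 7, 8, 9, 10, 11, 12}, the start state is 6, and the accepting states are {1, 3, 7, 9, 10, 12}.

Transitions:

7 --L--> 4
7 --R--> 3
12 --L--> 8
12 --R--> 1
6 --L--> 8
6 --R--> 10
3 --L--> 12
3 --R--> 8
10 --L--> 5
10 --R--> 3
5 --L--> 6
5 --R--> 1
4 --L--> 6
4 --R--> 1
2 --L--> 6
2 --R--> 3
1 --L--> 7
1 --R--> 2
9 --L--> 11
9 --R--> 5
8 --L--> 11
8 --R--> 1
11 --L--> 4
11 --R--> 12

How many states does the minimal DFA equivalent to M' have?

States {9} cannot be reached from the start state, so discard them.
Initial partition by acceptance: {1,3,7,10,12} | {2,4,5,6,8,11}.
Refine {1,3,7,10,12} on symbol L: members go to different blocks, giving {7,10,12} and {1,3}.
On input R, block {2,4,5,6,8,11} splits into {2,4,5,8} and {6,11}.
Stable partition: {7,10,12} | {2,4,5,8} | {1,3} | {6,11} — 4 equivalence classes.

4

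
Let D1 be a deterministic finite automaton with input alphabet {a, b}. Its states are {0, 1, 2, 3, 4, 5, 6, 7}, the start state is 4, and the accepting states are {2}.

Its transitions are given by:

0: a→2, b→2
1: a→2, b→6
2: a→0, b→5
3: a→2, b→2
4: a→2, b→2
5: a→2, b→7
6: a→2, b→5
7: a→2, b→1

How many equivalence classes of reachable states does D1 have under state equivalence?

3

First remove the unreachable states {3}; 7 states remain.
P0 = {2} | {0,1,4,5,6,7}.
Split {0,1,4,5,6,7} by δ(·,b) → {1,5,6,7} and {0,4}.
The partition is now stable with 3 blocks: {2} | {1,5,6,7} | {0,4}.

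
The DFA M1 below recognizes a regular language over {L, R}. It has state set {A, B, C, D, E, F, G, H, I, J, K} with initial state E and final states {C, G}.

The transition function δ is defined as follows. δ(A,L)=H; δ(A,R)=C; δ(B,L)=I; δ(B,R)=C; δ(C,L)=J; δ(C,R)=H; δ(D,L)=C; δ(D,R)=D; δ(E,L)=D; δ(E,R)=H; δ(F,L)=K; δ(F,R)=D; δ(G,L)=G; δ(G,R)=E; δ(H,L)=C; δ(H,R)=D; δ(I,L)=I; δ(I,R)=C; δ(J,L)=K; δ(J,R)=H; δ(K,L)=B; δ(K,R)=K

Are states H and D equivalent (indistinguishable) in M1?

Reachable states from the start: {B,C,D,E,H,I,J,K}. Unreachable: {A,F,G} — drop them.
Initial partition by acceptance: {C} | {B,D,E,H,I,J,K}.
On input L, block {B,D,E,H,I,J,K} splits into {B,E,I,J,K} and {D,H}.
On input L, block {B,E,I,J,K} splits into {B,I,J,K} and {E}.
Refine {B,I,J,K} on symbol R: members go to different blocks, giving {B,I} and {J} and {K}.
The partition is now stable with 6 blocks: {C} | {B,I} | {D,H} | {E} | {J} | {K}.
H and D lie in the same block of the stable partition, so they are equivalent — no string distinguishes them.

Yes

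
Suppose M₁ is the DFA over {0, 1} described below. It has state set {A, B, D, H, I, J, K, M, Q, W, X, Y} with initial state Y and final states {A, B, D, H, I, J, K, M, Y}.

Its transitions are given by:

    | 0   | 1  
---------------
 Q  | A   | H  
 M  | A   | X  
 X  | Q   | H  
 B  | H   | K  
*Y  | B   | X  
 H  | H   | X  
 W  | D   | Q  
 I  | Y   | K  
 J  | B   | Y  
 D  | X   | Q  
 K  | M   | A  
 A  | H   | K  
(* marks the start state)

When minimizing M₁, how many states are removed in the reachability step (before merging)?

4

BFS from Y reaches {A, B, H, K, M, Q, X, Y}; the 4 state(s) D, I, J, W are never visited.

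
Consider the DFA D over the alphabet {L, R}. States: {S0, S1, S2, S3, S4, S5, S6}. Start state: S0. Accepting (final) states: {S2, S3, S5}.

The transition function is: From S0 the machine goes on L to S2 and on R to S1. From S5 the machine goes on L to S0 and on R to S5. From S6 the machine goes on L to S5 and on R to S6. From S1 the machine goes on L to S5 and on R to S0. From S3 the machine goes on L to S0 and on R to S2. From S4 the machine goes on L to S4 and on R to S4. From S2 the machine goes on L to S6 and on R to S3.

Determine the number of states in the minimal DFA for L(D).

States {S4} cannot be reached from the start state, so discard them.
Initial partition by acceptance: {S2,S3,S5} | {S0,S1,S6}.
No further refinement is possible. Final partition (2 blocks): {S2,S3,S5} | {S0,S1,S6}.

2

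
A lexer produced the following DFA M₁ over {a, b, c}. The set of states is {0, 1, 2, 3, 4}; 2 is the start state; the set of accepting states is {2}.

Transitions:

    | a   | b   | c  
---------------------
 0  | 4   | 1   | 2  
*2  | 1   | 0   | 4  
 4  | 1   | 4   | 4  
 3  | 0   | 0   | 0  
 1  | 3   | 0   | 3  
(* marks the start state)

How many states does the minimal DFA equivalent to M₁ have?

5

Every state is reachable, so we keep all 5.
P0 = {2} | {0,1,3,4}.
Split {0,1,3,4} by δ(·,c) → {1,3,4} and {0}.
On input a, block {1,3,4} splits into {1,4} and {3}.
Refine {1,4} on symbol a: members go to different blocks, giving {1} and {4}.
The partition is now stable with 5 blocks: {2} | {1} | {0} | {3} | {4}.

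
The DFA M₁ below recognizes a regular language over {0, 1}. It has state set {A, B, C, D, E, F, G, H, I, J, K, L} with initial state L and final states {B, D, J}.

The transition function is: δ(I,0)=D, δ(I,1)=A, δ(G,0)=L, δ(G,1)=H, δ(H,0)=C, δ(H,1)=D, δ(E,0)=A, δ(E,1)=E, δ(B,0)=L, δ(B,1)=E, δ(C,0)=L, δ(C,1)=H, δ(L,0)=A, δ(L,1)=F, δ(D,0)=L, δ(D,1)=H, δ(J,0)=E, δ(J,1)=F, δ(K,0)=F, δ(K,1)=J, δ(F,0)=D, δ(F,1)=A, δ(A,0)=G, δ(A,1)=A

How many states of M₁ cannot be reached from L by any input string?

No path from L leads to B, E, I, J, K; the other 7 states are all reachable.

5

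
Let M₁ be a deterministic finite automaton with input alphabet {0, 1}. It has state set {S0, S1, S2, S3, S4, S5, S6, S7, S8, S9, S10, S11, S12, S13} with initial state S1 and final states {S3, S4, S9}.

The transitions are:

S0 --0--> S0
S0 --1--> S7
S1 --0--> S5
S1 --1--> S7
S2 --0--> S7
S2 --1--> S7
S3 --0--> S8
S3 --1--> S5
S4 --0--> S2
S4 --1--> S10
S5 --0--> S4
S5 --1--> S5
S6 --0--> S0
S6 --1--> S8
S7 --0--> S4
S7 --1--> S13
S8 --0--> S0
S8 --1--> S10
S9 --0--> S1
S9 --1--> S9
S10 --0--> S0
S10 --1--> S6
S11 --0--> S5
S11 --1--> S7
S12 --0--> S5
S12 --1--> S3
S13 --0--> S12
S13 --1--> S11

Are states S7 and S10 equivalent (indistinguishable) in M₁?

States {S9} cannot be reached from the start state, so discard them.
Start with accepting vs non-accepting: {S3,S4} | {S0,S1,S2,S5,S6,S7,S8,S10,S11,S12,S13}.
Split {S0,S1,S2,S5,S6,S7,S8,S10,S11,S12,S13} by δ(·,0) → {S0,S1,S2,S6,S8,S10,S11,S12,S13} and {S5,S7}.
Split {S3,S4} by δ(·,1) → {S3} and {S4}.
Refine {S0,S1,S2,S6,S8,S10,S11,S12,S13} on symbol 0: members go to different blocks, giving {S0,S6,S8,S10,S13} and {S1,S2,S11,S12}.
Split {S0,S6,S8,S10,S13} by δ(·,0) → {S0,S6,S8,S10} and {S13}.
Refine {S0,S6,S8,S10} on symbol 1: members go to different blocks, giving {S6,S8,S10} and {S0}.
On input 1, block {S5,S7} splits into {S5} and {S7}.
On input 0, block {S1,S2,S11,S12} splits into {S1,S11,S12} and {S2}.
Refine {S1,S11,S12} on symbol 1: members go to different blocks, giving {S1,S11} and {S12}.
The partition is now stable with 10 blocks: {S3} | {S6,S8,S10} | {S5} | {S4} | {S1,S11} | {S13} | {S0} | {S7} | {S2} | {S12}.
S7 and S10 end up in different blocks, so they are distinguishable. For instance, the string '0' is accepted from only S7.

No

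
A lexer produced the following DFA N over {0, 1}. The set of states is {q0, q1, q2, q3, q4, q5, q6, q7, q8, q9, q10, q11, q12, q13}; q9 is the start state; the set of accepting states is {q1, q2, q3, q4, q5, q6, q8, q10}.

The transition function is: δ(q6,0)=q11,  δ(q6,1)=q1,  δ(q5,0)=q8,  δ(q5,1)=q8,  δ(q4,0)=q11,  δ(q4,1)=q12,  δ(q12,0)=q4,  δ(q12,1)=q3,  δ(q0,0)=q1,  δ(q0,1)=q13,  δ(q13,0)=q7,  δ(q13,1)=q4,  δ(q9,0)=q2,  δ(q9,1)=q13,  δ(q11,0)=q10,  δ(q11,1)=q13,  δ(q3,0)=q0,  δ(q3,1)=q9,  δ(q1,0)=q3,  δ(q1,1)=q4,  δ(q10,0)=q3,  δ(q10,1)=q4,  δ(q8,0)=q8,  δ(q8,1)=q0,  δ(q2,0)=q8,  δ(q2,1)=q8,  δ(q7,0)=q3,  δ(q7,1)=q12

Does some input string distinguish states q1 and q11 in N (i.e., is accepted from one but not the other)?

Yes

Reachable states from the start: {q0,q1,q2,q3,q4,q7,q8,q9,q10,q11,q12,q13}. Unreachable: {q5,q6} — drop them.
P0 = {q1,q2,q3,q4,q8,q10} | {q0,q7,q9,q11,q12,q13}.
On input 0, block {q1,q2,q3,q4,q8,q10} splits into {q1,q2,q8,q10} and {q3,q4}.
Split {q1,q2,q8,q10} by δ(·,0) → {q1,q10} and {q2,q8}.
On input 0, block {q0,q7,q9,q11,q12,q13} splits into {q0,q11} and {q7,q12} and {q9} and {q13}.
Split {q3,q4} by δ(·,1) → {q3} and {q4}.
On input 1, block {q2,q8} splits into {q2} and {q8}.
On input 0, block {q7,q12} splits into {q7} and {q12}.
No further refinement is possible. Final partition (10 blocks): {q1,q10} | {q0,q11} | {q3} | {q2} | {q7} | {q9} | {q13} | {q4} | {q8} | {q12}.
q1 and q11 end up in different blocks, so they are distinguishable. For instance, the string 'ε' is accepted from only q1.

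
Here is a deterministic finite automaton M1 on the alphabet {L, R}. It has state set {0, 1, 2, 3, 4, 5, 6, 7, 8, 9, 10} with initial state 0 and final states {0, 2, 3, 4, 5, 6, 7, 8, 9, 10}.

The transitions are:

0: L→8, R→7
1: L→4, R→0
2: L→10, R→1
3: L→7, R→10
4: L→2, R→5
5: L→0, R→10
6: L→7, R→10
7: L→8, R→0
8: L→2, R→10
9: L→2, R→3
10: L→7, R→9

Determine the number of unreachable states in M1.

No path from 0 leads to 6; the other 10 states are all reachable.

1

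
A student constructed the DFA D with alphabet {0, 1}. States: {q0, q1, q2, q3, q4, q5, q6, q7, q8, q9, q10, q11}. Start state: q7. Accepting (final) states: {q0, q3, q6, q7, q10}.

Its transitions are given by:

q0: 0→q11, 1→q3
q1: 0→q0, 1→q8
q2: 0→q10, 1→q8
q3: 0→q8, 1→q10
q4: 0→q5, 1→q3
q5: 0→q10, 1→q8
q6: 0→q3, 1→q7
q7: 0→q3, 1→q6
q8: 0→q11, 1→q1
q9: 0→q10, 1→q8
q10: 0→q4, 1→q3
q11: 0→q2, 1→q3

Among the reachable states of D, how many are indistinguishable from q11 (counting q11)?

2

Reachable states from the start: {q0,q1,q2,q3,q4,q5,q6,q7,q8,q10,q11}. Unreachable: {q9} — drop them.
Initial partition by acceptance: {q0,q3,q6,q7,q10} | {q1,q2,q4,q5,q8,q11}.
Split {q0,q3,q6,q7,q10} by δ(·,0) → {q0,q3,q10} and {q6,q7}.
On input 0, block {q1,q2,q4,q5,q8,q11} splits into {q1,q2,q5} and {q4,q8,q11}.
On input 0, block {q4,q8,q11} splits into {q4,q11} and {q8}.
Refine {q0,q3,q10} on symbol 0: members go to different blocks, giving {q0,q10} and {q3}.
Stable partition: {q0,q10} | {q1,q2,q5} | {q6,q7} | {q4,q11} | {q8} | {q3} — 6 equivalence classes.
State q11 belongs to the block {q4,q11}, which has 2 states.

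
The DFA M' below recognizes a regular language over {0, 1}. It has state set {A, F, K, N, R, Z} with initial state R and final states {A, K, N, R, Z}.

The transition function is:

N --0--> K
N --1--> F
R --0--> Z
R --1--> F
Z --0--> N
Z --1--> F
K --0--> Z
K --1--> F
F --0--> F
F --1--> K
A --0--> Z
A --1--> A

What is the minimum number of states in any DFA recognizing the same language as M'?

2

States {A} cannot be reached from the start state, so discard them.
Start with accepting vs non-accepting: {K,N,R,Z} | {F}.
No further refinement is possible. Final partition (2 blocks): {K,N,R,Z} | {F}.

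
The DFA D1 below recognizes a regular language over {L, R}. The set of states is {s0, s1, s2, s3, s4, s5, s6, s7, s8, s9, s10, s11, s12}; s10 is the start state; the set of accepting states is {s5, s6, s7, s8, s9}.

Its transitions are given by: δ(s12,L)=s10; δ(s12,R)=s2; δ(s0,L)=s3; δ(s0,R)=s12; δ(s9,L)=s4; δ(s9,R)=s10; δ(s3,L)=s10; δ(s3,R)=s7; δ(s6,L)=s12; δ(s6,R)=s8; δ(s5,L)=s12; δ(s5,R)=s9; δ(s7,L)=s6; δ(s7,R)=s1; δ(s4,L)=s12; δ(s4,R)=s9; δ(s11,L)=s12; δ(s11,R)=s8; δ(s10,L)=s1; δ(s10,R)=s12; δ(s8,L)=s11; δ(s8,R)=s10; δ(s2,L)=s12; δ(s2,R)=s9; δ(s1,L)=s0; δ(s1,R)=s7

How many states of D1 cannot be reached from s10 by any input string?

1

No path from s10 leads to s5; the other 12 states are all reachable.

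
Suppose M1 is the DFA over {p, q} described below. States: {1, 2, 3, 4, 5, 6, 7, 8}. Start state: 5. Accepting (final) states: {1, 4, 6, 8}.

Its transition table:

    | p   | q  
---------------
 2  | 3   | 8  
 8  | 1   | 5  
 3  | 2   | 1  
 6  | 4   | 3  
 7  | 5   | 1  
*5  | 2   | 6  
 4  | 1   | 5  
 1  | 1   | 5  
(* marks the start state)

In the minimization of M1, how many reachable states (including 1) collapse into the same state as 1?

4

Reachable states from the start: {1,2,3,4,5,6,8}. Unreachable: {7} — drop them.
P0 = {1,4,6,8} | {2,3,5}.
Stable partition: {1,4,6,8} | {2,3,5} — 2 equivalence classes.
The equivalence class containing 1 is {1,4,6,8}, of size 4.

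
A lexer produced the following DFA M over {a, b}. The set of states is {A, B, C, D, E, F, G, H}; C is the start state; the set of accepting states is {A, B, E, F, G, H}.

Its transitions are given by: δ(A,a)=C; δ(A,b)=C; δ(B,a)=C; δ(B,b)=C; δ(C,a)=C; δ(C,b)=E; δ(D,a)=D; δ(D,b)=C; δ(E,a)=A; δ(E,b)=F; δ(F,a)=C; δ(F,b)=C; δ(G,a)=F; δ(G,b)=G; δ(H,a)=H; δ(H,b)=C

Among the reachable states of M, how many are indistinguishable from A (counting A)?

2

First remove the unreachable states {B,D,G,H}; 4 states remain.
P0 = {A,E,F} | {C}.
On input a, block {A,E,F} splits into {A,F} and {E}.
Stable partition: {A,F} | {C} | {E} — 3 equivalence classes.
State A belongs to the block {A,F}, which has 2 states.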